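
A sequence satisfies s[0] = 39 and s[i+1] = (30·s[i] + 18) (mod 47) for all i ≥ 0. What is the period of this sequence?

Computing terms: s[0] = 39, s[1] = 13, s[2] = 32, s[3] = 38, s[4] = 30, s[5] = 25, s[6] = 16, s[7] = 28, s[8] = 12, s[9] = 2, s[10] = 31, s[11] = 8, s[12] = 23, s[13] = 3, s[14] = 14, s[15] = 15, s[16] = 45, s[17] = 5, s[18] = 27, s[19] = 29, s[20] = 42, s[21] = 9, s[22] = 6, s[23] = 10, s[24] = 36, s[25] = 17, s[26] = 11, s[27] = 19, s[28] = 24, s[29] = 33, s[30] = 21, s[31] = 37, s[32] = 0, s[33] = 18, s[34] = 41, s[35] = 26, s[36] = 46, s[37] = 35, s[38] = 34, s[39] = 4, s[40] = 44, s[41] = 22, s[42] = 20, s[43] = 7, s[44] = 40, s[45] = 43, s[46] = 39.
Since s[46] = s[0] = 39, the sequence is periodic with period 46.

46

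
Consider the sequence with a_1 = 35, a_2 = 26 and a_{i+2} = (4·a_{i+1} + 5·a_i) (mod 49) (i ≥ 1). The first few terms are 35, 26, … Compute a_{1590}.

29

We have a_1 = 35,  a_2 = 26,  a_3 = 34,  a_4 = 21,  a_5 = 9,  a_6 = 43,  a_7 = 21,  a_8 = 5,  a_9 = 27,  a_{10} = 35,  a_{11} = 30,  a_{12} = 1,  a_{13} = 7,  a_{14} = 33,  a_{15} = 20,  a_{16} = 0,  a_{17} = 2,  a_{18} = 8,  a_{19} = 42,  a_{20} = 12,  a_{21} = 13,  a_{22} = 14,  a_{23} = 23,  a_{24} = 15,  a_{25} = 28,  a_{26} = 40,  a_{27} = 6,  a_{28} = 28,  a_{29} = 44,  a_{30} = 22,  a_{31} = 14,  a_{32} = 19,  a_{33} = 48,  a_{34} = 42,  a_{35} = 16,  a_{36} = 29,  a_{37} = 0,  a_{38} = 47,  a_{39} = 41,  a_{40} = 7,  a_{41} = 37,  a_{42} = 36,  a_{43} = 35,  a_{44} = 26.
The sequence repeats with period 42.
(1590 - 1) mod 42 = 35, so a_{1590} = a_{36} = 29.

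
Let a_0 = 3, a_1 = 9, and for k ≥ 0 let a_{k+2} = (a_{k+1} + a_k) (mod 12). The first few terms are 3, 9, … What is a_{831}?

9

a_0 = 3; a_1 = 9; a_2 = 0; a_3 = 9; a_4 = 9; a_5 = 6; a_6 = 3; a_7 = 9.
The sequence repeats with period 6.
So a_{831} = a_{0 + ((831-0) mod 6)} = a_3 = 9.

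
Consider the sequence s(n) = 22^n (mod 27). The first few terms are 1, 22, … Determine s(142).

13

s(0) = 1, s(1) = 22, s(2) = 25, s(3) = 10, s(4) = 4, s(5) = 7, s(6) = 19, s(7) = 13, s(8) = 16, s(9) = 1.
Since s(9) = s(0) = 1, the sequence is periodic with period 9.
(142 - 0) mod 9 = 7, so s(142) = s(7) = 13.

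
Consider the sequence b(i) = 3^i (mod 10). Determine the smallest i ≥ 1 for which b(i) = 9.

2

Computing terms: b(0) = 1; b(1) = 3; b(2) = 9; b(3) = 7; b(4) = 1.
The sequence repeats with period 4.
The value 9 first appears (with i ≥ 1) at b(2).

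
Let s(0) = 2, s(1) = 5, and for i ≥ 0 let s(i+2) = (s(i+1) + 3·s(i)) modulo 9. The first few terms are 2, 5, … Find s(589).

5

s(0) = 2; s(1) = 5; s(2) = 2; s(3) = 8; s(4) = 5; s(5) = 2.
Since (s(4), s(5)) = (s(1), s(2)) = (5, 2) (two consecutive terms determine the rest), the sequence is eventually periodic: after a pre-period of length 1 it cycles with period 3.
For i ≥ 1, s(i) depends only on (i - 1) mod 3. (589 - 1) mod 3 = 0, so s(589) = s(1) = 5.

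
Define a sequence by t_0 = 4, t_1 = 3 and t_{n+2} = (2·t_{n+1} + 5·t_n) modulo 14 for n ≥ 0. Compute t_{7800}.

t_0 = 4, t_1 = 3, t_2 = 12, t_3 = 11, t_4 = 12, t_5 = 9, t_6 = 8, t_7 = 5, t_8 = 8, t_9 = 13, t_{10} = 10, t_{11} = 1, t_{12} = 10, t_{13} = 11, t_{14} = 2, t_{15} = 3, t_{16} = 2, t_{17} = 5, t_{18} = 6, t_{19} = 9, t_{20} = 6, t_{21} = 1, t_{22} = 4, t_{23} = 13, t_{24} = 4, t_{25} = 3.
Since (t_{24}, t_{25}) = (t_0, t_1) = (4, 3) (two consecutive terms determine the rest), the sequence is periodic with period 24.
So t_{7800} = t_{0 + ((7800-0) mod 24)} = t_0 = 4.

4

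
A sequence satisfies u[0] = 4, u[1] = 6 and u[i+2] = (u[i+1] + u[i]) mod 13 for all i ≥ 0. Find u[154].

9

We have u[0] = 4,  u[1] = 6,  u[2] = 10,  u[3] = 3,  u[4] = 0,  u[5] = 3,  u[6] = 3,  u[7] = 6,  u[8] = 9,  u[9] = 2,  u[10] = 11,  u[11] = 0,  u[12] = 11,  u[13] = 11,  u[14] = 9,  u[15] = 7,  u[16] = 3,  u[17] = 10,  u[18] = 0,  u[19] = 10,  u[20] = 10,  u[21] = 7,  u[22] = 4,  u[23] = 11,  u[24] = 2,  u[25] = 0,  u[26] = 2,  u[27] = 2,  u[28] = 4,  u[29] = 6.
The sequence repeats with period 28.
(154 - 0) mod 28 = 14, so u[154] = u[14] = 9.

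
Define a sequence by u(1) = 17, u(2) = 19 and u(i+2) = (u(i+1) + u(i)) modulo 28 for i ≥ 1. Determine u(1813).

We have u(1) = 17, u(2) = 19, u(3) = 8, u(4) = 27, u(5) = 7, u(6) = 6, u(7) = 13, u(8) = 19, u(9) = 4, u(10) = 23, u(11) = 27, u(12) = 22, u(13) = 21, u(14) = 15, u(15) = 8, u(16) = 23, u(17) = 3, u(18) = 26, u(19) = 1, u(20) = 27, u(21) = 0, u(22) = 27, u(23) = 27, u(24) = 26, u(25) = 25, u(26) = 23, u(27) = 20, u(28) = 15, u(29) = 7, u(30) = 22, u(31) = 1, u(32) = 23, u(33) = 24, u(34) = 19, u(35) = 15, u(36) = 6, u(37) = 21, u(38) = 27, u(39) = 20, u(40) = 19, u(41) = 11, u(42) = 2, u(43) = 13, u(44) = 15, u(45) = 0, u(46) = 15, u(47) = 15, u(48) = 2, u(49) = 17, u(50) = 19.
Since (u(49), u(50)) = (u(1), u(2)) = (17, 19) (two consecutive terms determine the rest), the sequence is periodic with period 48.
So u(1813) = u(1 + ((1813-1) mod 48)) = u(37) = 21.

21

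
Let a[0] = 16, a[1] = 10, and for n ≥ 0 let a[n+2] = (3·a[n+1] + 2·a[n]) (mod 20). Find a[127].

We have a[0] = 16, a[1] = 10, a[2] = 2, a[3] = 6, a[4] = 2, a[5] = 18, a[6] = 18, a[7] = 10, a[8] = 6, a[9] = 18, a[10] = 6, a[11] = 14, a[12] = 14, a[13] = 10, a[14] = 18, a[15] = 14, a[16] = 18, a[17] = 2, a[18] = 2, a[19] = 10, a[20] = 14, a[21] = 2, a[22] = 14, a[23] = 6, a[24] = 6, a[25] = 10, a[26] = 2.
Since (a[25], a[26]) = (a[1], a[2]) = (10, 2) (two consecutive terms determine the rest), the sequence is eventually periodic: after a pre-period of length 1 it cycles with period 24.
For n ≥ 1, a[n] depends only on (n - 1) mod 24. (127 - 1) mod 24 = 6, so a[127] = a[7] = 10.

10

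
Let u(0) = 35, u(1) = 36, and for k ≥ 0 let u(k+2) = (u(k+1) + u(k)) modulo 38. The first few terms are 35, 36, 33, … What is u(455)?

19

Listing terms: u(0) = 35,  u(1) = 36,  u(2) = 33,  u(3) = 31,  u(4) = 26,  u(5) = 19,  u(6) = 7,  u(7) = 26,  u(8) = 33,  u(9) = 21,  u(10) = 16,  u(11) = 37,  u(12) = 15,  u(13) = 14,  u(14) = 29,  u(15) = 5,  u(16) = 34,  u(17) = 1,  u(18) = 35,  u(19) = 36.
Since (u(18), u(19)) = (u(0), u(1)) = (35, 36) (two consecutive terms determine the rest), the sequence is periodic with period 18.
(455 - 0) mod 18 = 5, so u(455) = u(5) = 19.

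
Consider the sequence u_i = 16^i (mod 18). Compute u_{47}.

u_1 = 16; u_2 = 4; u_3 = 10; u_4 = 16.
Since u_4 = u_1 = 16, the sequence is periodic with period 3.
So u_{47} = u_{1 + ((47-1) mod 3)} = u_2 = 4.

4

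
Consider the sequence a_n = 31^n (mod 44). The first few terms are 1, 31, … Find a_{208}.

25

Computing terms: a_0 = 1,  a_1 = 31,  a_2 = 37,  a_3 = 3,  a_4 = 5,  a_5 = 23,  a_6 = 9,  a_7 = 15,  a_8 = 25,  a_9 = 27,  a_{10} = 1.
Since a_{10} = a_0 = 1, the sequence is periodic with period 10.
(208 - 0) mod 10 = 8, so a_{208} = a_8 = 25.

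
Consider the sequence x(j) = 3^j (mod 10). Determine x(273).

Computing terms: x(0) = 1,  x(1) = 3,  x(2) = 9,  x(3) = 7,  x(4) = 1.
Since x(4) = x(0) = 1, the sequence is periodic with period 4.
(273 - 0) mod 4 = 1, so x(273) = x(1) = 3.

3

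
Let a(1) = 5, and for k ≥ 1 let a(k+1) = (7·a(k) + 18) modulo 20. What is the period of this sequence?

4

a(1) = 5; a(2) = 13; a(3) = 9; a(4) = 1; a(5) = 5.
The sequence repeats with period 4.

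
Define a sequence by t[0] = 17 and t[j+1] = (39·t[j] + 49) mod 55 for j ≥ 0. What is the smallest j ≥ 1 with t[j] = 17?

Listing terms: t[0] = 17,  t[1] = 52,  t[2] = 42,  t[3] = 37,  t[4] = 7,  t[5] = 47,  t[6] = 12,  t[7] = 22,  t[8] = 27,  t[9] = 2,  t[10] = 17.
Since t[10] = t[0] = 17, the sequence is periodic with period 10.
The value 17 next appears (with j ≥ 1) at t[10].

10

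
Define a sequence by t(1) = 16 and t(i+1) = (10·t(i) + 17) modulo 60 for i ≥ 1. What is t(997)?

t(1) = 16,  t(2) = 57,  t(3) = 47,  t(4) = 7,  t(5) = 27,  t(6) = 47.
Since t(6) = t(3) = 47, the sequence is eventually periodic: after a pre-period of length 2 it cycles with period 3.
For i ≥ 3, t(i) depends only on (i - 3) mod 3. (997 - 3) mod 3 = 1, so t(997) = t(4) = 7.

7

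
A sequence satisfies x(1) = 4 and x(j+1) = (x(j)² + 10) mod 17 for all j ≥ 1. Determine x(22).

12

We have x(1) = 4,  x(2) = 9,  x(3) = 6,  x(4) = 12,  x(5) = 1,  x(6) = 11,  x(7) = 12.
Since x(7) = x(4) = 12, the sequence is eventually periodic: after a pre-period of length 3 it cycles with period 3.
For j ≥ 4, x(j) depends only on (j - 4) mod 3. (22 - 4) mod 3 = 0, so x(22) = x(4) = 12.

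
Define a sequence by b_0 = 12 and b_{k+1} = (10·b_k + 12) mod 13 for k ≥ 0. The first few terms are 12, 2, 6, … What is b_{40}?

4

b_0 = 12,  b_1 = 2,  b_2 = 6,  b_3 = 7,  b_4 = 4,  b_5 = 0,  b_6 = 12.
The sequence repeats with period 6.
So b_{40} = b_{0 + ((40-0) mod 6)} = b_4 = 4.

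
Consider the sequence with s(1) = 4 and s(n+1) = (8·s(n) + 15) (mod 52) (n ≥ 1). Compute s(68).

23

Computing terms: s(1) = 4, s(2) = 47, s(3) = 27, s(4) = 23, s(5) = 43, s(6) = 47.
Since s(6) = s(2) = 47, the sequence is eventually periodic: after a pre-period of length 1 it cycles with period 4.
For n ≥ 2, s(n) depends only on (n - 2) mod 4. (68 - 2) mod 4 = 2, so s(68) = s(4) = 23.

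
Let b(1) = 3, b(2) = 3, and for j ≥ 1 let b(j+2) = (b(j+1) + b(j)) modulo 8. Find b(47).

3

Listing terms: b(1) = 3; b(2) = 3; b(3) = 6; b(4) = 1; b(5) = 7; b(6) = 0; b(7) = 7; b(8) = 7; b(9) = 6; b(10) = 5; b(11) = 3; b(12) = 0; b(13) = 3; b(14) = 3.
Since (b(13), b(14)) = (b(1), b(2)) = (3, 3) (two consecutive terms determine the rest), the sequence is periodic with period 12.
So b(47) = b(1 + ((47-1) mod 12)) = b(11) = 3.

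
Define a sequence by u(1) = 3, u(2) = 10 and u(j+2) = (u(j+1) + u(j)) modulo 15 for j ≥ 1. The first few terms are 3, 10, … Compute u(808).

u(1) = 3, u(2) = 10, u(3) = 13, u(4) = 8, u(5) = 6, u(6) = 14, u(7) = 5, u(8) = 4, u(9) = 9, u(10) = 13, u(11) = 7, u(12) = 5, u(13) = 12, u(14) = 2, u(15) = 14, u(16) = 1, u(17) = 0, u(18) = 1, u(19) = 1, u(20) = 2, u(21) = 3, u(22) = 5, u(23) = 8, u(24) = 13, u(25) = 6, u(26) = 4, u(27) = 10, u(28) = 14, u(29) = 9, u(30) = 8, u(31) = 2, u(32) = 10, u(33) = 12, u(34) = 7, u(35) = 4, u(36) = 11, u(37) = 0, u(38) = 11, u(39) = 11, u(40) = 7, u(41) = 3, u(42) = 10.
The sequence repeats with period 40.
So u(808) = u(1 + ((808-1) mod 40)) = u(8) = 4.

4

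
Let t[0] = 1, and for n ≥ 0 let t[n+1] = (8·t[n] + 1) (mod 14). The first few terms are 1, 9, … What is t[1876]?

1

Computing terms: t[0] = 1; t[1] = 9; t[2] = 3; t[3] = 11; t[4] = 5; t[5] = 13; t[6] = 7; t[7] = 1.
Since t[7] = t[0] = 1, the sequence is periodic with period 7.
(1876 - 0) mod 7 = 0, so t[1876] = t[0] = 1.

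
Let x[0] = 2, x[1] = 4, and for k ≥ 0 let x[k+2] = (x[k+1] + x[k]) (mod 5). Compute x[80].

We have x[0] = 2; x[1] = 4; x[2] = 1; x[3] = 0; x[4] = 1; x[5] = 1; x[6] = 2; x[7] = 3; x[8] = 0; x[9] = 3; x[10] = 3; x[11] = 1; x[12] = 4; x[13] = 0; x[14] = 4; x[15] = 4; x[16] = 3; x[17] = 2; x[18] = 0; x[19] = 2; x[20] = 2; x[21] = 4.
The sequence repeats with period 20.
So x[80] = x[0 + ((80-0) mod 20)] = x[0] = 2.

2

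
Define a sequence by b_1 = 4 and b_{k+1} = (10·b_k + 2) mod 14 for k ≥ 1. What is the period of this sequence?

6

Computing terms: b_1 = 4,  b_2 = 0,  b_3 = 2,  b_4 = 8,  b_5 = 12,  b_6 = 10,  b_7 = 4.
Since b_7 = b_1 = 4, the sequence is periodic with period 6.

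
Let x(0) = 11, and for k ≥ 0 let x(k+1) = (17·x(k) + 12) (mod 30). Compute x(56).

We have x(0) = 11,  x(1) = 19,  x(2) = 5,  x(3) = 7,  x(4) = 11.
Since x(4) = x(0) = 11, the sequence is periodic with period 4.
So x(56) = x(0 + ((56-0) mod 4)) = x(0) = 11.

11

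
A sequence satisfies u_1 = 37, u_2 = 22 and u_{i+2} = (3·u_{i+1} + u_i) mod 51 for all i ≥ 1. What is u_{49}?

Computing terms: u_1 = 37,  u_2 = 22,  u_3 = 1,  u_4 = 25,  u_5 = 25,  u_6 = 49,  u_7 = 19,  u_8 = 4,  u_9 = 31,  u_{10} = 46,  u_{11} = 16,  u_{12} = 43,  u_{13} = 43,  u_{14} = 19,  u_{15} = 49,  u_{16} = 13,  u_{17} = 37,  u_{18} = 22.
Since (u_{17}, u_{18}) = (u_1, u_2) = (37, 22) (two consecutive terms determine the rest), the sequence is periodic with period 16.
(49 - 1) mod 16 = 0, so u_{49} = u_1 = 37.

37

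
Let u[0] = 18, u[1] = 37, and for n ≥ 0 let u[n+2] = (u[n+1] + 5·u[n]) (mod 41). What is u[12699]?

We have u[0] = 18; u[1] = 37; u[2] = 4; u[3] = 25; u[4] = 4; u[5] = 6; u[6] = 26; u[7] = 15; u[8] = 22; u[9] = 15; u[10] = 2; u[11] = 36; u[12] = 5; u[13] = 21; u[14] = 5; u[15] = 28; u[16] = 12; u[17] = 29; u[18] = 7; u[19] = 29; u[20] = 23; u[21] = 4; u[22] = 37; u[23] = 16; u[24] = 37; u[25] = 35; u[26] = 15; u[27] = 26; u[28] = 19; u[29] = 26; u[30] = 39; u[31] = 5; u[32] = 36; u[33] = 20; u[34] = 36; u[35] = 13; u[36] = 29; u[37] = 12; u[38] = 34; u[39] = 12; u[40] = 18; u[41] = 37.
Since (u[40], u[41]) = (u[0], u[1]) = (18, 37) (two consecutive terms determine the rest), the sequence is periodic with period 40.
(12699 - 0) mod 40 = 19, so u[12699] = u[19] = 29.

29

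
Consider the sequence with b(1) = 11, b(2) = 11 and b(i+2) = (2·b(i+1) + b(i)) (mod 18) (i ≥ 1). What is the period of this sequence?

24

Computing terms: b(1) = 11, b(2) = 11, b(3) = 15, b(4) = 5, b(5) = 7, b(6) = 1, b(7) = 9, b(8) = 1, b(9) = 11, b(10) = 5, b(11) = 3, b(12) = 11, b(13) = 7, b(14) = 7, b(15) = 3, b(16) = 13, b(17) = 11, b(18) = 17, b(19) = 9, b(20) = 17, b(21) = 7, b(22) = 13, b(23) = 15, b(24) = 7, b(25) = 11, b(26) = 11.
Since (b(25), b(26)) = (b(1), b(2)) = (11, 11) (two consecutive terms determine the rest), the sequence is periodic with period 24.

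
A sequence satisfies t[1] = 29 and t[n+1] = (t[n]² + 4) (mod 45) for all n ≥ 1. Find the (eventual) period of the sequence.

6

Listing terms: t[1] = 29, t[2] = 35, t[3] = 14, t[4] = 20, t[5] = 44, t[6] = 5, t[7] = 29.
The sequence repeats with period 6.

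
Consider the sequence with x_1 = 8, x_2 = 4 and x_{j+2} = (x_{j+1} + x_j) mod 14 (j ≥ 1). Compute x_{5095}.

2

Listing terms: x_1 = 8; x_2 = 4; x_3 = 12; x_4 = 2; x_5 = 0; x_6 = 2; x_7 = 2; x_8 = 4; x_9 = 6; x_{10} = 10; x_{11} = 2; x_{12} = 12; x_{13} = 0; x_{14} = 12; x_{15} = 12; x_{16} = 10; x_{17} = 8; x_{18} = 4.
The sequence repeats with period 16.
So x_{5095} = x_{1 + ((5095-1) mod 16)} = x_7 = 2.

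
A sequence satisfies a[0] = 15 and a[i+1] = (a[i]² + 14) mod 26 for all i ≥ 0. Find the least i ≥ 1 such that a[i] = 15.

Computing terms: a[0] = 15,  a[1] = 5,  a[2] = 13,  a[3] = 1,  a[4] = 15.
Since a[4] = a[0] = 15, the sequence is periodic with period 4.
The value 15 next appears (with i ≥ 1) at a[4].

4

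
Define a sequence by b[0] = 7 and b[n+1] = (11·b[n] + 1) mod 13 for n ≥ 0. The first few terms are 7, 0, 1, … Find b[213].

Listing terms: b[0] = 7; b[1] = 0; b[2] = 1; b[3] = 12; b[4] = 3; b[5] = 8; b[6] = 11; b[7] = 5; b[8] = 4; b[9] = 6; b[10] = 2; b[11] = 10; b[12] = 7.
Since b[12] = b[0] = 7, the sequence is periodic with period 12.
So b[213] = b[0 + ((213-0) mod 12)] = b[9] = 6.

6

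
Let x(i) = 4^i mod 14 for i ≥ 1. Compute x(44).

We have x(1) = 4,  x(2) = 2,  x(3) = 8,  x(4) = 4.
The sequence repeats with period 3.
So x(44) = x(1 + ((44-1) mod 3)) = x(2) = 2.

2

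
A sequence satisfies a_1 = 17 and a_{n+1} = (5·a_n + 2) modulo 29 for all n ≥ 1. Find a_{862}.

Listing terms: a_1 = 17; a_2 = 0; a_3 = 2; a_4 = 12; a_5 = 4; a_6 = 22; a_7 = 25; a_8 = 11; a_9 = 28; a_{10} = 26; a_{11} = 16; a_{12} = 24; a_{13} = 6; a_{14} = 3; a_{15} = 17.
Since a_{15} = a_1 = 17, the sequence is periodic with period 14.
So a_{862} = a_{1 + ((862-1) mod 14)} = a_8 = 11.

11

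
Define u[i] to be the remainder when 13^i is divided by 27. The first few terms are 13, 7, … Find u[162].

We have u[1] = 13; u[2] = 7; u[3] = 10; u[4] = 22; u[5] = 16; u[6] = 19; u[7] = 4; u[8] = 25; u[9] = 1; u[10] = 13.
Since u[10] = u[1] = 13, the sequence is periodic with period 9.
(162 - 1) mod 9 = 8, so u[162] = u[9] = 1.

1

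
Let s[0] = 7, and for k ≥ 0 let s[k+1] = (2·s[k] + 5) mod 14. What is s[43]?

5

Computing terms: s[0] = 7; s[1] = 5; s[2] = 1; s[3] = 7.
The sequence repeats with period 3.
So s[43] = s[0 + ((43-0) mod 3)] = s[1] = 5.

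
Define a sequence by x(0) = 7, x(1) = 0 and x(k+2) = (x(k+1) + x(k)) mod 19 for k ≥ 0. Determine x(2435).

Computing terms: x(0) = 7, x(1) = 0, x(2) = 7, x(3) = 7, x(4) = 14, x(5) = 2, x(6) = 16, x(7) = 18, x(8) = 15, x(9) = 14, x(10) = 10, x(11) = 5, x(12) = 15, x(13) = 1, x(14) = 16, x(15) = 17, x(16) = 14, x(17) = 12, x(18) = 7, x(19) = 0.
Since (x(18), x(19)) = (x(0), x(1)) = (7, 0) (two consecutive terms determine the rest), the sequence is periodic with period 18.
So x(2435) = x(0 + ((2435-0) mod 18)) = x(5) = 2.

2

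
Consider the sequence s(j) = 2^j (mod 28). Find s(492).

s(1) = 2, s(2) = 4, s(3) = 8, s(4) = 16, s(5) = 4.
Since s(5) = s(2) = 4, the sequence is eventually periodic: after a pre-period of length 1 it cycles with period 3.
For j ≥ 2, s(j) depends only on (j - 2) mod 3. (492 - 2) mod 3 = 1, so s(492) = s(3) = 8.

8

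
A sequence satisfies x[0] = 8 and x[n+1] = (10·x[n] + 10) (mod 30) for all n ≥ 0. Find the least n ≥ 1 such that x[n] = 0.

Listing terms: x[0] = 8; x[1] = 0; x[2] = 10; x[3] = 20; x[4] = 0.
Since x[4] = x[1] = 0, the sequence is eventually periodic: after a pre-period of length 1 it cycles with period 3.
The value 0 first appears (with n ≥ 1) at x[1].

1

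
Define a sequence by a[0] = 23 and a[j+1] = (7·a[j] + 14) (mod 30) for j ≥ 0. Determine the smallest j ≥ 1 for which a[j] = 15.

We have a[0] = 23, a[1] = 25, a[2] = 9, a[3] = 17, a[4] = 13, a[5] = 15, a[6] = 29, a[7] = 7, a[8] = 3, a[9] = 5, a[10] = 19, a[11] = 27, a[12] = 23.
The sequence repeats with period 12.
The value 15 first appears (with j ≥ 1) at a[5].

5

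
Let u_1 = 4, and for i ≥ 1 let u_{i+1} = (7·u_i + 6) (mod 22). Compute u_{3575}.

14

Listing terms: u_1 = 4,  u_2 = 12,  u_3 = 2,  u_4 = 20,  u_5 = 14,  u_6 = 16,  u_7 = 8,  u_8 = 18,  u_9 = 0,  u_{10} = 6,  u_{11} = 4.
The sequence repeats with period 10.
(3575 - 1) mod 10 = 4, so u_{3575} = u_5 = 14.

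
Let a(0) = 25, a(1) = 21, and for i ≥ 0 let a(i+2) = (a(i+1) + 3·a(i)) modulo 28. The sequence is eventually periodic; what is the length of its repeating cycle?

Computing terms: a(0) = 25, a(1) = 21, a(2) = 12, a(3) = 19, a(4) = 27, a(5) = 0, a(6) = 25, a(7) = 25, a(8) = 16, a(9) = 7, a(10) = 27, a(11) = 20, a(12) = 17, a(13) = 21, a(14) = 16, a(15) = 23, a(16) = 15, a(17) = 0, a(18) = 17, a(19) = 17, a(20) = 12, a(21) = 7, a(22) = 15, a(23) = 8, a(24) = 25, a(25) = 21.
Since (a(24), a(25)) = (a(0), a(1)) = (25, 21) (two consecutive terms determine the rest), the sequence is periodic with period 24.

24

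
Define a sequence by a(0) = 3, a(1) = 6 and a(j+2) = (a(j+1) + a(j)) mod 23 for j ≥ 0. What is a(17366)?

We have a(0) = 3, a(1) = 6, a(2) = 9, a(3) = 15, a(4) = 1, a(5) = 16, a(6) = 17, a(7) = 10, a(8) = 4, a(9) = 14, a(10) = 18, a(11) = 9, a(12) = 4, a(13) = 13, a(14) = 17, a(15) = 7, a(16) = 1, a(17) = 8, a(18) = 9, a(19) = 17, a(20) = 3, a(21) = 20, a(22) = 0, a(23) = 20, a(24) = 20, a(25) = 17, a(26) = 14, a(27) = 8, a(28) = 22, a(29) = 7, a(30) = 6, a(31) = 13, a(32) = 19, a(33) = 9, a(34) = 5, a(35) = 14, a(36) = 19, a(37) = 10, a(38) = 6, a(39) = 16, a(40) = 22, a(41) = 15, a(42) = 14, a(43) = 6, a(44) = 20, a(45) = 3, a(46) = 0, a(47) = 3, a(48) = 3, a(49) = 6.
The sequence repeats with period 48.
(17366 - 0) mod 48 = 38, so a(17366) = a(38) = 6.

6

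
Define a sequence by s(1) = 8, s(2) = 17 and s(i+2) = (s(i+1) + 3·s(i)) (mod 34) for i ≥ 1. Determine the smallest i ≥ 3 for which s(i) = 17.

18

s(1) = 8, s(2) = 17, s(3) = 7, s(4) = 24, s(5) = 11, s(6) = 15, s(7) = 14, s(8) = 25, s(9) = 33, s(10) = 6, s(11) = 3, s(12) = 21, s(13) = 30, s(14) = 25, s(15) = 13, s(16) = 20, s(17) = 25, s(18) = 17, s(19) = 24, s(20) = 7, s(21) = 11, s(22) = 32, s(23) = 31, s(24) = 25, s(25) = 16, s(26) = 23, s(27) = 3, s(28) = 4, s(29) = 13, s(30) = 25, s(31) = 30, s(32) = 3, s(33) = 25, s(34) = 0, s(35) = 7, s(36) = 7, s(37) = 28, s(38) = 15, s(39) = 31, s(40) = 8, s(41) = 33, s(42) = 23, s(43) = 20, s(44) = 21, s(45) = 13, s(46) = 8, s(47) = 13, s(48) = 3, s(49) = 8, s(50) = 17.
Since (s(49), s(50)) = (s(1), s(2)) = (8, 17) (two consecutive terms determine the rest), the sequence is periodic with period 48.
The value 17 first appears (with i ≥ 3) at s(18).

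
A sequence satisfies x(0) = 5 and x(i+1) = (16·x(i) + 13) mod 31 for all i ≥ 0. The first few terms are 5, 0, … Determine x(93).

x(0) = 5,  x(1) = 0,  x(2) = 13,  x(3) = 4,  x(4) = 15,  x(5) = 5.
The sequence repeats with period 5.
(93 - 0) mod 5 = 3, so x(93) = x(3) = 4.

4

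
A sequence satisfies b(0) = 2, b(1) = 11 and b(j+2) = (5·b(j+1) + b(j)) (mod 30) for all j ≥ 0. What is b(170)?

27

Computing terms: b(0) = 2, b(1) = 11, b(2) = 27, b(3) = 26, b(4) = 7, b(5) = 1, b(6) = 12, b(7) = 1, b(8) = 17, b(9) = 26, b(10) = 27, b(11) = 11, b(12) = 22, b(13) = 1, b(14) = 27, b(15) = 16, b(16) = 17, b(17) = 11, b(18) = 12, b(19) = 11, b(20) = 7, b(21) = 16, b(22) = 27, b(23) = 1, b(24) = 2, b(25) = 11.
The sequence repeats with period 24.
So b(170) = b(0 + ((170-0) mod 24)) = b(2) = 27.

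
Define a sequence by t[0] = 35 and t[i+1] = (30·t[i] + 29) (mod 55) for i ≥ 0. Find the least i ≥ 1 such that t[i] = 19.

6

We have t[0] = 35; t[1] = 34; t[2] = 4; t[3] = 39; t[4] = 44; t[5] = 29; t[6] = 19; t[7] = 49; t[8] = 14; t[9] = 9; t[10] = 24; t[11] = 34.
Since t[11] = t[1] = 34, the sequence is eventually periodic: after a pre-period of length 1 it cycles with period 10.
The value 19 first appears (with i ≥ 1) at t[6].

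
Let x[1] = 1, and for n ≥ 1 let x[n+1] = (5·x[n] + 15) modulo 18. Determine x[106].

Computing terms: x[1] = 1, x[2] = 2, x[3] = 7, x[4] = 14, x[5] = 13, x[6] = 8, x[7] = 1.
The sequence repeats with period 6.
(106 - 1) mod 6 = 3, so x[106] = x[4] = 14.

14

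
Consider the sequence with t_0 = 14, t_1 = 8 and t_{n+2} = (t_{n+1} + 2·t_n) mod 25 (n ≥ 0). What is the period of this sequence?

20

t_0 = 14, t_1 = 8, t_2 = 11, t_3 = 2, t_4 = 24, t_5 = 3, t_6 = 1, t_7 = 7, t_8 = 9, t_9 = 23, t_{10} = 16, t_{11} = 12, t_{12} = 19, t_{13} = 18, t_{14} = 6, t_{15} = 17, t_{16} = 4, t_{17} = 13, t_{18} = 21, t_{19} = 22, t_{20} = 14, t_{21} = 8.
The sequence repeats with period 20.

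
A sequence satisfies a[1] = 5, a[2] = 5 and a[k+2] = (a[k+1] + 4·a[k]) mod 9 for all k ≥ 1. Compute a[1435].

4

Listing terms: a[1] = 5, a[2] = 5, a[3] = 7, a[4] = 0, a[5] = 1, a[6] = 1, a[7] = 5, a[8] = 0, a[9] = 2, a[10] = 2, a[11] = 1, a[12] = 0, a[13] = 4, a[14] = 4, a[15] = 2, a[16] = 0, a[17] = 8, a[18] = 8, a[19] = 4, a[20] = 0, a[21] = 7, a[22] = 7, a[23] = 8, a[24] = 0, a[25] = 5, a[26] = 5.
Since (a[25], a[26]) = (a[1], a[2]) = (5, 5) (two consecutive terms determine the rest), the sequence is periodic with period 24.
So a[1435] = a[1 + ((1435-1) mod 24)] = a[19] = 4.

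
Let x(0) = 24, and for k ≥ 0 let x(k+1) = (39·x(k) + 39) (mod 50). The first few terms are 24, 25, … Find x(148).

34

We have x(0) = 24, x(1) = 25, x(2) = 14, x(3) = 35, x(4) = 4, x(5) = 45, x(6) = 44, x(7) = 5, x(8) = 34, x(9) = 15, x(10) = 24.
Since x(10) = x(0) = 24, the sequence is periodic with period 10.
(148 - 0) mod 10 = 8, so x(148) = x(8) = 34.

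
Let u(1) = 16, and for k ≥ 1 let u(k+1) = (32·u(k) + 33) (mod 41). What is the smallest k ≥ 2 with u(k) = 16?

5

u(1) = 16,  u(2) = 12,  u(3) = 7,  u(4) = 11,  u(5) = 16.
The sequence repeats with period 4.
The value 16 next appears (with k ≥ 2) at u(5).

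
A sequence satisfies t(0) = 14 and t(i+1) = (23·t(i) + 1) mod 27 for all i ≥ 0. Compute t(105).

t(0) = 14, t(1) = 26, t(2) = 5, t(3) = 8, t(4) = 23, t(5) = 17, t(6) = 14.
The sequence repeats with period 6.
(105 - 0) mod 6 = 3, so t(105) = t(3) = 8.

8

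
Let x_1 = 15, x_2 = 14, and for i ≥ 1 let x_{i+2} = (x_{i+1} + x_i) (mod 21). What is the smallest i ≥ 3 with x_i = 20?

Computing terms: x_1 = 15; x_2 = 14; x_3 = 8; x_4 = 1; x_5 = 9; x_6 = 10; x_7 = 19; x_8 = 8; x_9 = 6; x_{10} = 14; x_{11} = 20; x_{12} = 13; x_{13} = 12; x_{14} = 4; x_{15} = 16; x_{16} = 20; x_{17} = 15; x_{18} = 14.
The sequence repeats with period 16.
The value 20 first appears (with i ≥ 3) at x_{11}.

11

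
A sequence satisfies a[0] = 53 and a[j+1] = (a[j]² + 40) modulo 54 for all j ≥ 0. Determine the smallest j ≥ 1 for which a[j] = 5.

7

Listing terms: a[0] = 53,  a[1] = 41,  a[2] = 47,  a[3] = 35,  a[4] = 23,  a[5] = 29,  a[6] = 17,  a[7] = 5,  a[8] = 11,  a[9] = 53.
The sequence repeats with period 9.
The value 5 first appears (with j ≥ 1) at a[7].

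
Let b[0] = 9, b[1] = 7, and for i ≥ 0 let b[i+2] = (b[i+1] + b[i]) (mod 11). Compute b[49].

We have b[0] = 9, b[1] = 7, b[2] = 5, b[3] = 1, b[4] = 6, b[5] = 7, b[6] = 2, b[7] = 9, b[8] = 0, b[9] = 9, b[10] = 9, b[11] = 7.
The sequence repeats with period 10.
(49 - 0) mod 10 = 9, so b[49] = b[9] = 9.

9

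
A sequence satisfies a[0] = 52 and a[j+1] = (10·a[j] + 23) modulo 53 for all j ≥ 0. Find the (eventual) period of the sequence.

13

Listing terms: a[0] = 52; a[1] = 13; a[2] = 47; a[3] = 16; a[4] = 24; a[5] = 51; a[6] = 3; a[7] = 0; a[8] = 23; a[9] = 41; a[10] = 9; a[11] = 7; a[12] = 40; a[13] = 52.
The sequence repeats with period 13.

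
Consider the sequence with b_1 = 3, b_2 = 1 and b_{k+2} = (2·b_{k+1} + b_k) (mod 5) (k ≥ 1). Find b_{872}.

4

Listing terms: b_1 = 3, b_2 = 1, b_3 = 0, b_4 = 1, b_5 = 2, b_6 = 0, b_7 = 2, b_8 = 4, b_9 = 0, b_{10} = 4, b_{11} = 3, b_{12} = 0, b_{13} = 3, b_{14} = 1.
The sequence repeats with period 12.
(872 - 1) mod 12 = 7, so b_{872} = b_8 = 4.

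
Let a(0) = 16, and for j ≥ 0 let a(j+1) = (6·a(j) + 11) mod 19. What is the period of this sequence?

We have a(0) = 16, a(1) = 12, a(2) = 7, a(3) = 15, a(4) = 6, a(5) = 9, a(6) = 8, a(7) = 2, a(8) = 4, a(9) = 16.
The sequence repeats with period 9.

9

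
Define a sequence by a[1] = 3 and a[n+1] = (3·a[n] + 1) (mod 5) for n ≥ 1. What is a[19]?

a[1] = 3,  a[2] = 0,  a[3] = 1,  a[4] = 4,  a[5] = 3.
Since a[5] = a[1] = 3, the sequence is periodic with period 4.
(19 - 1) mod 4 = 2, so a[19] = a[3] = 1.

1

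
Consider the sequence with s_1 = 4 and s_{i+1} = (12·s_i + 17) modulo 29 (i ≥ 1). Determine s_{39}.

14

Listing terms: s_1 = 4,  s_2 = 7,  s_3 = 14,  s_4 = 11,  s_5 = 4.
The sequence repeats with period 4.
(39 - 1) mod 4 = 2, so s_{39} = s_3 = 14.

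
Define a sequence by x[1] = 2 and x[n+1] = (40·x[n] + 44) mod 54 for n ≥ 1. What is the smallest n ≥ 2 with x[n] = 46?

8

Listing terms: x[1] = 2, x[2] = 16, x[3] = 36, x[4] = 26, x[5] = 4, x[6] = 42, x[7] = 50, x[8] = 46, x[9] = 48, x[10] = 20, x[11] = 34, x[12] = 0, x[13] = 44, x[14] = 22, x[15] = 6, x[16] = 14, x[17] = 10, x[18] = 12, x[19] = 38, x[20] = 52, x[21] = 18, x[22] = 8, x[23] = 40, x[24] = 24, x[25] = 32, x[26] = 28, x[27] = 30, x[28] = 2.
Since x[28] = x[1] = 2, the sequence is periodic with period 27.
The value 46 first appears (with n ≥ 2) at x[8].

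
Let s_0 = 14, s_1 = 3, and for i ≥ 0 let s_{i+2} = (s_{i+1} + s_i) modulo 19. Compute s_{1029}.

We have s_0 = 14; s_1 = 3; s_2 = 17; s_3 = 1; s_4 = 18; s_5 = 0; s_6 = 18; s_7 = 18; s_8 = 17; s_9 = 16; s_{10} = 14; s_{11} = 11; s_{12} = 6; s_{13} = 17; s_{14} = 4; s_{15} = 2; s_{16} = 6; s_{17} = 8; s_{18} = 14; s_{19} = 3.
The sequence repeats with period 18.
(1029 - 0) mod 18 = 3, so s_{1029} = s_3 = 1.

1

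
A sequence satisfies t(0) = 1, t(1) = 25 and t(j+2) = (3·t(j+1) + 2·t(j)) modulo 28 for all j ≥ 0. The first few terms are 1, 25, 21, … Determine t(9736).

17

Computing terms: t(0) = 1,  t(1) = 25,  t(2) = 21,  t(3) = 1,  t(4) = 17,  t(5) = 25,  t(6) = 25,  t(7) = 13,  t(8) = 5,  t(9) = 13,  t(10) = 21,  t(11) = 5,  t(12) = 1,  t(13) = 13,  t(14) = 13,  t(15) = 9,  t(16) = 25,  t(17) = 9,  t(18) = 21,  t(19) = 25,  t(20) = 5,  t(21) = 9,  t(22) = 9,  t(23) = 17,  t(24) = 13,  t(25) = 17,  t(26) = 21,  t(27) = 13,  t(28) = 25,  t(29) = 17,  t(30) = 17,  t(31) = 1,  t(32) = 9,  t(33) = 1,  t(34) = 21,  t(35) = 9,  t(36) = 13,  t(37) = 1,  t(38) = 1,  t(39) = 5,  t(40) = 17,  t(41) = 5,  t(42) = 21,  t(43) = 17,  t(44) = 9,  t(45) = 5,  t(46) = 5,  t(47) = 25,  t(48) = 1,  t(49) = 25.
The sequence repeats with period 48.
So t(9736) = t(0 + ((9736-0) mod 48)) = t(40) = 17.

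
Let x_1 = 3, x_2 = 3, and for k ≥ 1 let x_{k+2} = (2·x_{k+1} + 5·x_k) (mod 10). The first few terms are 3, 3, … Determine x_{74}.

3

Computing terms: x_1 = 3, x_2 = 3, x_3 = 1, x_4 = 7, x_5 = 9, x_6 = 3, x_7 = 1.
Since (x_6, x_7) = (x_2, x_3) = (3, 1) (two consecutive terms determine the rest), the sequence is eventually periodic: after a pre-period of length 1 it cycles with period 4.
For k ≥ 2, x_k depends only on (k - 2) mod 4. (74 - 2) mod 4 = 0, so x_{74} = x_2 = 3.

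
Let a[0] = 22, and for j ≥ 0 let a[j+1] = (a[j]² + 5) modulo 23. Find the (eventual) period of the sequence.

4

Listing terms: a[0] = 22; a[1] = 6; a[2] = 18; a[3] = 7; a[4] = 8; a[5] = 0; a[6] = 5; a[7] = 7.
Since a[7] = a[3] = 7, the sequence is eventually periodic: after a pre-period of length 3 it cycles with period 4.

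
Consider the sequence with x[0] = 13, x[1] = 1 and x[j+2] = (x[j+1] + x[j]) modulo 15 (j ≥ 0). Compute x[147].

Listing terms: x[0] = 13,  x[1] = 1,  x[2] = 14,  x[3] = 0,  x[4] = 14,  x[5] = 14,  x[6] = 13,  x[7] = 12,  x[8] = 10,  x[9] = 7,  x[10] = 2,  x[11] = 9,  x[12] = 11,  x[13] = 5,  x[14] = 1,  x[15] = 6,  x[16] = 7,  x[17] = 13,  x[18] = 5,  x[19] = 3,  x[20] = 8,  x[21] = 11,  x[22] = 4,  x[23] = 0,  x[24] = 4,  x[25] = 4,  x[26] = 8,  x[27] = 12,  x[28] = 5,  x[29] = 2,  x[30] = 7,  x[31] = 9,  x[32] = 1,  x[33] = 10,  x[34] = 11,  x[35] = 6,  x[36] = 2,  x[37] = 8,  x[38] = 10,  x[39] = 3,  x[40] = 13,  x[41] = 1.
The sequence repeats with period 40.
(147 - 0) mod 40 = 27, so x[147] = x[27] = 12.

12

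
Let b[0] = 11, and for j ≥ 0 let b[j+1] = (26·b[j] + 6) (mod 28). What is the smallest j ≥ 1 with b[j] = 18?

6

Computing terms: b[0] = 11,  b[1] = 12,  b[2] = 10,  b[3] = 14,  b[4] = 6,  b[5] = 22,  b[6] = 18,  b[7] = 26,  b[8] = 10.
Since b[8] = b[2] = 10, the sequence is eventually periodic: after a pre-period of length 2 it cycles with period 6.
The value 18 first appears (with j ≥ 1) at b[6].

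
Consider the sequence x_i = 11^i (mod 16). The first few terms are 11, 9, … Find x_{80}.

Computing terms: x_1 = 11, x_2 = 9, x_3 = 3, x_4 = 1, x_5 = 11.
Since x_5 = x_1 = 11, the sequence is periodic with period 4.
So x_{80} = x_{1 + ((80-1) mod 4)} = x_4 = 1.

1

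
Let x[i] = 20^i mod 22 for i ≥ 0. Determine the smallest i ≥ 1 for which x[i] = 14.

3

Computing terms: x[0] = 1,  x[1] = 20,  x[2] = 4,  x[3] = 14,  x[4] = 16,  x[5] = 12,  x[6] = 20.
Since x[6] = x[1] = 20, the sequence is eventually periodic: after a pre-period of length 1 it cycles with period 5.
The value 14 first appears (with i ≥ 1) at x[3].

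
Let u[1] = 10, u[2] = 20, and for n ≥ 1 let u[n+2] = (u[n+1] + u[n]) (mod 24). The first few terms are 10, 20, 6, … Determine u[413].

8

Listing terms: u[1] = 10,  u[2] = 20,  u[3] = 6,  u[4] = 2,  u[5] = 8,  u[6] = 10,  u[7] = 18,  u[8] = 4,  u[9] = 22,  u[10] = 2,  u[11] = 0,  u[12] = 2,  u[13] = 2,  u[14] = 4,  u[15] = 6,  u[16] = 10,  u[17] = 16,  u[18] = 2,  u[19] = 18,  u[20] = 20,  u[21] = 14,  u[22] = 10,  u[23] = 0,  u[24] = 10,  u[25] = 10,  u[26] = 20.
Since (u[25], u[26]) = (u[1], u[2]) = (10, 20) (two consecutive terms determine the rest), the sequence is periodic with period 24.
So u[413] = u[1 + ((413-1) mod 24)] = u[5] = 8.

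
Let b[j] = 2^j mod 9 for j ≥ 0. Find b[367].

2

b[0] = 1,  b[1] = 2,  b[2] = 4,  b[3] = 8,  b[4] = 7,  b[5] = 5,  b[6] = 1.
The sequence repeats with period 6.
So b[367] = b[0 + ((367-0) mod 6)] = b[1] = 2.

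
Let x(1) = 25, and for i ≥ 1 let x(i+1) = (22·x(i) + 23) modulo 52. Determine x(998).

Listing terms: x(1) = 25; x(2) = 1; x(3) = 45; x(4) = 25.
Since x(4) = x(1) = 25, the sequence is periodic with period 3.
So x(998) = x(1 + ((998-1) mod 3)) = x(2) = 1.

1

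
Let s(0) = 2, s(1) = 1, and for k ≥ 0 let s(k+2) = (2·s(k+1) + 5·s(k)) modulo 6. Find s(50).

We have s(0) = 2; s(1) = 1; s(2) = 0; s(3) = 5; s(4) = 4; s(5) = 3; s(6) = 2; s(7) = 1.
Since (s(6), s(7)) = (s(0), s(1)) = (2, 1) (two consecutive terms determine the rest), the sequence is periodic with period 6.
(50 - 0) mod 6 = 2, so s(50) = s(2) = 0.

0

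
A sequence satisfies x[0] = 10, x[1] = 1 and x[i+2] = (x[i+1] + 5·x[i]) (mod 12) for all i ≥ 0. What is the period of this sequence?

Listing terms: x[0] = 10,  x[1] = 1,  x[2] = 3,  x[3] = 8,  x[4] = 11,  x[5] = 3,  x[6] = 10,  x[7] = 1.
Since (x[6], x[7]) = (x[0], x[1]) = (10, 1) (two consecutive terms determine the rest), the sequence is periodic with period 6.

6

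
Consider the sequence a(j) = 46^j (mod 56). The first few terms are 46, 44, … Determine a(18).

a(1) = 46,  a(2) = 44,  a(3) = 8,  a(4) = 32,  a(5) = 16,  a(6) = 8.
Since a(6) = a(3) = 8, the sequence is eventually periodic: after a pre-period of length 2 it cycles with period 3.
For j ≥ 3, a(j) depends only on (j - 3) mod 3. (18 - 3) mod 3 = 0, so a(18) = a(3) = 8.

8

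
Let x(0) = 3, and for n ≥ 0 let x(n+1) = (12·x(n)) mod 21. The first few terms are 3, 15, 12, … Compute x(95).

9

Computing terms: x(0) = 3, x(1) = 15, x(2) = 12, x(3) = 18, x(4) = 6, x(5) = 9, x(6) = 3.
Since x(6) = x(0) = 3, the sequence is periodic with period 6.
(95 - 0) mod 6 = 5, so x(95) = x(5) = 9.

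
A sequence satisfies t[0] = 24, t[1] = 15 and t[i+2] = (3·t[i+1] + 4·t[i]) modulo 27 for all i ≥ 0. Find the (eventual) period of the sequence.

Listing terms: t[0] = 24, t[1] = 15, t[2] = 6, t[3] = 24, t[4] = 15.
Since (t[3], t[4]) = (t[0], t[1]) = (24, 15) (two consecutive terms determine the rest), the sequence is periodic with period 3.

3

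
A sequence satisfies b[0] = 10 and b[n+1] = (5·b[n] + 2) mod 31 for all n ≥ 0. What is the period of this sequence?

Computing terms: b[0] = 10; b[1] = 21; b[2] = 14; b[3] = 10.
Since b[3] = b[0] = 10, the sequence is periodic with period 3.

3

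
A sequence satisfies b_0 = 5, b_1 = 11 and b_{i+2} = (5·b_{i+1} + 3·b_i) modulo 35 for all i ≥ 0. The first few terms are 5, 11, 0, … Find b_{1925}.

Listing terms: b_0 = 5; b_1 = 11; b_2 = 0; b_3 = 33; b_4 = 25; b_5 = 14; b_6 = 5; b_7 = 32; b_8 = 0; b_9 = 26; b_{10} = 25; b_{11} = 28; b_{12} = 5; b_{13} = 4; b_{14} = 0; b_{15} = 12; b_{16} = 25; b_{17} = 21; b_{18} = 5; b_{19} = 18; b_{20} = 0; b_{21} = 19; b_{22} = 25; b_{23} = 7; b_{24} = 5; b_{25} = 11.
The sequence repeats with period 24.
So b_{1925} = b_{0 + ((1925-0) mod 24)} = b_5 = 14.

14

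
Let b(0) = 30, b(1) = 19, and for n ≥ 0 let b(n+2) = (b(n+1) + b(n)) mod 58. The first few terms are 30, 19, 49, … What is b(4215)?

48

Computing terms: b(0) = 30, b(1) = 19, b(2) = 49, b(3) = 10, b(4) = 1, b(5) = 11, b(6) = 12, b(7) = 23, b(8) = 35, b(9) = 0, b(10) = 35, b(11) = 35, b(12) = 12, b(13) = 47, b(14) = 1, b(15) = 48, b(16) = 49, b(17) = 39, b(18) = 30, b(19) = 11, b(20) = 41, b(21) = 52, b(22) = 35, b(23) = 29, b(24) = 6, b(25) = 35, b(26) = 41, b(27) = 18, b(28) = 1, b(29) = 19, b(30) = 20, b(31) = 39, b(32) = 1, b(33) = 40, b(34) = 41, b(35) = 23, b(36) = 6, b(37) = 29, b(38) = 35, b(39) = 6, b(40) = 41, b(41) = 47, b(42) = 30, b(43) = 19.
The sequence repeats with period 42.
(4215 - 0) mod 42 = 15, so b(4215) = b(15) = 48.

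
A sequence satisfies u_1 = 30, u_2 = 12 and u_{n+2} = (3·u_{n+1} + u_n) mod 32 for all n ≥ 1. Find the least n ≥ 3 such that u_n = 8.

11

We have u_1 = 30; u_2 = 12; u_3 = 2; u_4 = 18; u_5 = 24; u_6 = 26; u_7 = 6; u_8 = 12; u_9 = 10; u_{10} = 10; u_{11} = 8; u_{12} = 2; u_{13} = 14; u_{14} = 12; u_{15} = 18; u_{16} = 2; u_{17} = 24; u_{18} = 10; u_{19} = 22; u_{20} = 12; u_{21} = 26; u_{22} = 26; u_{23} = 8; u_{24} = 18; u_{25} = 30; u_{26} = 12.
Since (u_{25}, u_{26}) = (u_1, u_2) = (30, 12) (two consecutive terms determine the rest), the sequence is periodic with period 24.
The value 8 first appears (with n ≥ 3) at u_{11}.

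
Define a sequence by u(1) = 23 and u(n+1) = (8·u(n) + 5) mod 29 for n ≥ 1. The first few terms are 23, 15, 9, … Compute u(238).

u(1) = 23,  u(2) = 15,  u(3) = 9,  u(4) = 19,  u(5) = 12,  u(6) = 14,  u(7) = 1,  u(8) = 13,  u(9) = 22,  u(10) = 7,  u(11) = 3,  u(12) = 0,  u(13) = 5,  u(14) = 16,  u(15) = 17,  u(16) = 25,  u(17) = 2,  u(18) = 21,  u(19) = 28,  u(20) = 26,  u(21) = 10,  u(22) = 27,  u(23) = 18,  u(24) = 4,  u(25) = 8,  u(26) = 11,  u(27) = 6,  u(28) = 24,  u(29) = 23.
The sequence repeats with period 28.
(238 - 1) mod 28 = 13, so u(238) = u(14) = 16.

16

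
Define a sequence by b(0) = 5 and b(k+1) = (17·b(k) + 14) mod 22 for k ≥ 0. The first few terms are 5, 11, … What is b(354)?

b(0) = 5,  b(1) = 11,  b(2) = 3,  b(3) = 21,  b(4) = 19,  b(5) = 7,  b(6) = 1,  b(7) = 9,  b(8) = 13,  b(9) = 15,  b(10) = 5.
The sequence repeats with period 10.
(354 - 0) mod 10 = 4, so b(354) = b(4) = 19.

19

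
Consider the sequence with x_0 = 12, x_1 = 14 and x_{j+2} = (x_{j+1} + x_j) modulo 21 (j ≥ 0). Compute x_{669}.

Listing terms: x_0 = 12; x_1 = 14; x_2 = 5; x_3 = 19; x_4 = 3; x_5 = 1; x_6 = 4; x_7 = 5; x_8 = 9; x_9 = 14; x_{10} = 2; x_{11} = 16; x_{12} = 18; x_{13} = 13; x_{14} = 10; x_{15} = 2; x_{16} = 12; x_{17} = 14.
The sequence repeats with period 16.
(669 - 0) mod 16 = 13, so x_{669} = x_{13} = 13.

13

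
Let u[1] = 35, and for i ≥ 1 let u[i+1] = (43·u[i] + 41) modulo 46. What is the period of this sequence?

22

We have u[1] = 35,  u[2] = 28,  u[3] = 3,  u[4] = 32,  u[5] = 37,  u[6] = 22,  u[7] = 21,  u[8] = 24,  u[9] = 15,  u[10] = 42,  u[11] = 7,  u[12] = 20,  u[13] = 27,  u[14] = 6,  u[15] = 23,  u[16] = 18,  u[17] = 33,  u[18] = 34,  u[19] = 31,  u[20] = 40,  u[21] = 13,  u[22] = 2,  u[23] = 35.
The sequence repeats with period 22.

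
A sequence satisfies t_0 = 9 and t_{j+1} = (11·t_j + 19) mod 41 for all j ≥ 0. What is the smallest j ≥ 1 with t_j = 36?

t_0 = 9,  t_1 = 36,  t_2 = 5,  t_3 = 33,  t_4 = 13,  t_5 = 39,  t_6 = 38,  t_7 = 27,  t_8 = 29,  t_9 = 10,  t_{10} = 6,  t_{11} = 3,  t_{12} = 11,  t_{13} = 17,  t_{14} = 1,  t_{15} = 30,  t_{16} = 21,  t_{17} = 4,  t_{18} = 22,  t_{19} = 15,  t_{20} = 20,  t_{21} = 34,  t_{22} = 24,  t_{23} = 37,  t_{24} = 16,  t_{25} = 31,  t_{26} = 32,  t_{27} = 2,  t_{28} = 0,  t_{29} = 19,  t_{30} = 23,  t_{31} = 26,  t_{32} = 18,  t_{33} = 12,  t_{34} = 28,  t_{35} = 40,  t_{36} = 8,  t_{37} = 25,  t_{38} = 7,  t_{39} = 14,  t_{40} = 9.
The sequence repeats with period 40.
The value 36 first appears (with j ≥ 1) at t_1.

1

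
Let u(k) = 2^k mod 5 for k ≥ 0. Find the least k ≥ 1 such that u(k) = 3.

3

u(0) = 1; u(1) = 2; u(2) = 4; u(3) = 3; u(4) = 1.
The sequence repeats with period 4.
The value 3 first appears (with k ≥ 1) at u(3).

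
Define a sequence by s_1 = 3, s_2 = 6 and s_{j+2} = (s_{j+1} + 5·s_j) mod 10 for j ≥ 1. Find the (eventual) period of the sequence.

Computing terms: s_1 = 3; s_2 = 6; s_3 = 1; s_4 = 1; s_5 = 6; s_6 = 1.
Since (s_5, s_6) = (s_2, s_3) = (6, 1) (two consecutive terms determine the rest), the sequence is eventually periodic: after a pre-period of length 1 it cycles with period 3.

3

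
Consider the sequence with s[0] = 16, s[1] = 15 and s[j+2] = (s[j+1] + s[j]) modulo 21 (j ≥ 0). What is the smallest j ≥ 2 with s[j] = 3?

13

Listing terms: s[0] = 16; s[1] = 15; s[2] = 10; s[3] = 4; s[4] = 14; s[5] = 18; s[6] = 11; s[7] = 8; s[8] = 19; s[9] = 6; s[10] = 4; s[11] = 10; s[12] = 14; s[13] = 3; s[14] = 17; s[15] = 20; s[16] = 16; s[17] = 15.
Since (s[16], s[17]) = (s[0], s[1]) = (16, 15) (two consecutive terms determine the rest), the sequence is periodic with period 16.
The value 3 first appears (with j ≥ 2) at s[13].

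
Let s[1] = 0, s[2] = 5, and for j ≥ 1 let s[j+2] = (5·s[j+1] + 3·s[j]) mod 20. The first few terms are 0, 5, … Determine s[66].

15

Listing terms: s[1] = 0,  s[2] = 5,  s[3] = 5,  s[4] = 0,  s[5] = 15,  s[6] = 15,  s[7] = 0,  s[8] = 5.
The sequence repeats with period 6.
So s[66] = s[1 + ((66-1) mod 6)] = s[6] = 15.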